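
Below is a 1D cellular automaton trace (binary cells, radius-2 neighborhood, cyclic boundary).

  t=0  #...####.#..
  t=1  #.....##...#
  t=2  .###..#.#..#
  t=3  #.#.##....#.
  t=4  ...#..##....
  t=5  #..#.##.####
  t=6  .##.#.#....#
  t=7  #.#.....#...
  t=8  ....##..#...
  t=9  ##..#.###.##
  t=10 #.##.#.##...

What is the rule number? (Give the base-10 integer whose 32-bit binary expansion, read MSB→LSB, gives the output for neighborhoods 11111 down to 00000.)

1661823057

  [31] ##### => .  t=5,i=10
  [30] ####. => #  t=0,i=6
  [29] ###.# => #  t=0,i=7
  [28] ###.. => .  t=2,i=3
  [27] ##.## => .  t=5,i=7
  [26] ##.#. => .  t=0,i=8
  [25] ##..# => #  t=2,i=4
  [24] ##... => #  t=1,i=1
  [23] #.### => .  t=2,i=1
  [22] #.##. => .  t=3,i=4
  [21] #.#.# => .  t=3,i=0
  [20] #.#.. => .  t=0,i=9
  [19] #..## => #  t=4,i=5
  [18] #..#. => #  t=0,i=11
  [17] #...# => .  t=0,i=2
  [16] #.... => #  t=1,i=2
  [15] .#### => .  t=0,i=5
  [14] .###. => #  t=2,i=2
  [13] .##.# => #  t=5,i=6
  [12] .##.. => .  t=1,i=0
  [11] .#.## => #  t=2,i=0
  [10] .#.#. => .  t=2,i=7
  [9] .#..# => .  t=0,i=10
  [8] .#... => .  t=0,i=1
  [7] ..### => .  t=0,i=4
  [6] ..##. => #  t=1,i=6
  [5] ..#.# => .  t=2,i=6
  [4] ..#.. => #  t=0,i=0
  [3] ...## => .  t=0,i=3
  [2] ...#. => .  t=3,i=9
  [1] ....# => .  t=1,i=4
  [0] ..... => #  t=1,i=3
  bits 01100011000011010110100001010001 = 1661823057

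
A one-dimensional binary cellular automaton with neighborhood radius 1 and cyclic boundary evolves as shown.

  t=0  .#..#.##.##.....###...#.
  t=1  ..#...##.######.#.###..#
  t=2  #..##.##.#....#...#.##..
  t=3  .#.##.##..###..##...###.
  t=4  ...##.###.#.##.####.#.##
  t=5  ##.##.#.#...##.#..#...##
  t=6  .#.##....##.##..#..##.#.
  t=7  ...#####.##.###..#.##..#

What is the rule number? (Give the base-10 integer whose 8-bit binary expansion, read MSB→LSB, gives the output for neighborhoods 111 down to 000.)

89

  nb ###: next=.  (t=0,i=17, bit7=0)
  nb ##.: next=#  (t=0,i=7, bit6=1)
  nb #.#: next=.  (t=0,i=5, bit5=0)
  nb #..: next=#  (t=0,i=2, bit4=1)
  nb .##: next=#  (t=0,i=6, bit3=1)
  nb .#.: next=.  (t=0,i=1, bit2=0)
  nb ..#: next=.  (t=0,i=0, bit1=0)
  nb ...: next=#  (t=0,i=12, bit0=1)
  bits 01011001 = 89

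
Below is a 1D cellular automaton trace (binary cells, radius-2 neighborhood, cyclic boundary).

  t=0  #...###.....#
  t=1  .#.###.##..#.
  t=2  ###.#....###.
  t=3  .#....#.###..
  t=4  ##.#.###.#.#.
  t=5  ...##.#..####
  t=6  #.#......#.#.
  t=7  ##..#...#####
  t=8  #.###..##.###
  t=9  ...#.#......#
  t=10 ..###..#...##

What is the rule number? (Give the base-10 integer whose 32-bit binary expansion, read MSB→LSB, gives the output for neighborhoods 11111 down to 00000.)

  nb #####: next=#  (t=7,i=10, bit31=1)
  nb ####.: next=#  (t=5,i=11, bit30=1)
  nb ###.#: next=.  (t=1,i=5, bit29=0)
  nb ###..: next=.  (t=0,i=6, bit28=0)
  nb ##.##: next=.  (t=1,i=6, bit27=0)
  nb ##.#.: next=.  (t=2,i=3, bit26=0)
  nb ##..#: next=#  (t=1,i=9, bit25=1)
  nb ##...: next=#  (t=0,i=1, bit24=1)
  nb #.###: next=.  (t=1,i=3, bit23=0)
  nb #.##.: next=.  (t=1,i=7, bit22=0)
  nb #.#.#: next=#  (t=4,i=3, bit21=1)
  nb #.#..: next=.  (t=2,i=4, bit20=0)
  nb #..##: next=.  (t=5,i=8, bit19=0)
  nb #..#.: next=#  (t=1,i=0, bit18=1)
  nb #...#: next=.  (t=0,i=2, bit17=0)
  nb #....: next=#  (t=0,i=8, bit16=1)
  nb .####: next=.  (t=5,i=10, bit15=0)
  nb .###.: next=#  (t=0,i=5, bit14=1)
  nb .##.#: next=.  (t=4,i=1, bit13=0)
  nb .##..: next=.  (t=0,i=0, bit12=0)
  nb .#.##: next=#  (t=1,i=2, bit11=1)
  nb .#.#.: next=#  (t=4,i=10, bit10=1)
  nb .#..#: next=.  (t=1,i=12, bit9=0)
  nb .#...: next=.  (t=2,i=5, bit8=0)
  nb ..###: next=#  (t=0,i=4, bit7=1)
  nb ..##.: next=.  (t=0,i=12, bit6=0)
  nb ..#.#: next=#  (t=1,i=1, bit5=1)
  nb ..#..: next=#  (t=1,i=11, bit4=1)
  nb ...##: next=#  (t=0,i=3, bit3=1)
  nb ...#.: next=#  (t=3,i=0, bit2=1)
  nb ....#: next=.  (t=0,i=10, bit1=0)
  nb .....: next=.  (t=0,i=9, bit0=0)
  bits 11000011001001010100110010111100 = 3274001596

3274001596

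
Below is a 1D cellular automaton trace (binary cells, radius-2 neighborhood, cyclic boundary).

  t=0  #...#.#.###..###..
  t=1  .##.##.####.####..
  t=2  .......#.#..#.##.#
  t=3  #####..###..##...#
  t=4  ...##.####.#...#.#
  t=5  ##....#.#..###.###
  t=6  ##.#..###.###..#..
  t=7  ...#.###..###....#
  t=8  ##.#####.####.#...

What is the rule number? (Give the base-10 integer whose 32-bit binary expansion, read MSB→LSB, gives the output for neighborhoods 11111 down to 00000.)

1352355233

  [31] ##### => .  t=3,i=1
  [30] ####. => #  t=1,i=9
  [29] ###.# => .  t=1,i=10
  [28] ###.. => #  t=0,i=10
  [27] ##.## => .  t=1,i=3
  [26] ##.#. => .  t=2,i=16
  [25] ##..# => .  t=0,i=11
  [24] ##... => .  t=1,i=16
  [23] #.### => #  t=0,i=8
  [22] #.##. => .  t=1,i=4
  [21] #.#.# => .  t=0,i=6
  [20] #.#.. => #  t=2,i=9
  [19] #..## => #  t=0,i=12
  [18] #..#. => .  t=0,i=17
  [17] #...# => #  t=0,i=2
  [16] #.... => #  t=2,i=1
  [15] .#### => .  t=1,i=8
  [14] .###. => #  t=0,i=9
  [13] .##.# => .  t=1,i=2
  [12] .##.. => .  t=3,i=13
  [11] .#.## => #  t=0,i=7
  [10] .#.#. => #  t=0,i=5
  [9] .#..# => .  t=2,i=10
  [8] .#... => #  t=0,i=1
  [7] ..### => #  t=0,i=13
  [6] ..##. => .  t=1,i=1
  [5] ..#.# => #  t=0,i=4
  [4] ..#.. => .  t=0,i=0
  [3] ...## => .  t=1,i=0
  [2] ...#. => .  t=0,i=3
  [1] ....# => .  t=2,i=5
  [0] ..... => #  t=2,i=2
  bits 01010000100110110100110110100001 = 1352355233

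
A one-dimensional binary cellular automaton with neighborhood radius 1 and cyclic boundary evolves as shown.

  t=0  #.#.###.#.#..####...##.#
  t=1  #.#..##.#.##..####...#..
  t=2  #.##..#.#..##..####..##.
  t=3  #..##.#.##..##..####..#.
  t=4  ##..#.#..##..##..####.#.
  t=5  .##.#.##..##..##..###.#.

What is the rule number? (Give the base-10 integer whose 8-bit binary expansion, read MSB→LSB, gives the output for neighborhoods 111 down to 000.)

  ### -> #   bit 7 = 1  t=0,i=5
  ##. -> #   bit 6 = 1  t=0,i=0
  #.# -> .   bit 5 = 0  t=0,i=1
  #.. -> #   bit 4 = 1  t=0,i=11
  .## -> .   bit 3 = 0  t=0,i=4
  .#. -> #   bit 2 = 1  t=0,i=2
  ..# -> .   bit 1 = 0  t=0,i=12
  ... -> .   bit 0 = 0  t=0,i=18
  bits 11010100 = 212

212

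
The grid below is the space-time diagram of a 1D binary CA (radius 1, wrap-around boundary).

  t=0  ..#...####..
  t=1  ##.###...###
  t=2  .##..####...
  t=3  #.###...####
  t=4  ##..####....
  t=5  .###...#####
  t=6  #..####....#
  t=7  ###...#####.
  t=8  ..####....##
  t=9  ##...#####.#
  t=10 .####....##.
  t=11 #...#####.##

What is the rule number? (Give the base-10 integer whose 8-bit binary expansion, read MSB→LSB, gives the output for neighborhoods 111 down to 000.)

115

  [7] ### => .  t=0,i=7
  [6] ##. => #  t=0,i=9
  [5] #.# => #  t=1,i=2
  [4] #.. => #  t=0,i=3
  [3] .## => .  t=0,i=6
  [2] .#. => .  t=0,i=2
  [1] ..# => #  t=0,i=1
  [0] ... => #  t=0,i=0
  bits 01110011 = 115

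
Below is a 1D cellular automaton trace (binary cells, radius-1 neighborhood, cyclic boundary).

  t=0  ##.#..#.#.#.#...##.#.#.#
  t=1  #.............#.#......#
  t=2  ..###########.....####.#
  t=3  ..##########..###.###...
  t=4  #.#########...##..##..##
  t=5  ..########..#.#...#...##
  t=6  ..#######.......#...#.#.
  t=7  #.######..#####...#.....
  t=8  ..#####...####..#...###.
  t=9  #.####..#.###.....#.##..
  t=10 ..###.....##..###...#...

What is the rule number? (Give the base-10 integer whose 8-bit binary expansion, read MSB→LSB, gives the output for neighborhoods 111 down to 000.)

  ### -> #   bit 7 = 1  t=0,i=0
  ##. -> .   bit 6 = 0  t=0,i=1
  #.# -> .   bit 5 = 0  t=0,i=2
  #.. -> .   bit 4 = 0  t=0,i=4
  .## -> #   bit 3 = 1  t=0,i=16
  .#. -> .   bit 2 = 0  t=0,i=3
  ..# -> .   bit 1 = 0  t=0,i=5
  ... -> #   bit 0 = 1  t=0,i=14
  bits 10001001 = 137

137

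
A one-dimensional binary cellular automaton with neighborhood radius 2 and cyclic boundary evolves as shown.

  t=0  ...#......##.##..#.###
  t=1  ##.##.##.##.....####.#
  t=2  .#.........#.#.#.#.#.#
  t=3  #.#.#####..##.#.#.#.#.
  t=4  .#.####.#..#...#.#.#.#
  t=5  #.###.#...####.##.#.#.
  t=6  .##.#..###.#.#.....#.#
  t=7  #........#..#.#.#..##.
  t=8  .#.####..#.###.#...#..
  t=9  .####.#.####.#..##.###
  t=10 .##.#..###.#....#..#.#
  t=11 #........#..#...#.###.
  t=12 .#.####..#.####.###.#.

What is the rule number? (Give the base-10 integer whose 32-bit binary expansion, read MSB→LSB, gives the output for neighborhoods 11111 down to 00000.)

2978385273

  ##### -> #   bit 31 = 1  t=3,i=6
  ####. -> .   bit 30 = 0  t=1,i=18
  ###.# -> #   bit 29 = 1  t=1,i=1
  ###.. -> #   bit 28 = 1  t=0,i=21
  ##.## -> .   bit 27 = 0  t=0,i=12
  ##.#. -> .   bit 26 = 0  t=3,i=13
  ##..# -> .   bit 25 = 0  t=0,i=15
  ##... -> #   bit 24 = 1  t=0,i=0
  #.### -> #   bit 23 = 1  t=0,i=19
  #.##. -> .   bit 22 = 0  t=0,i=13
  #.#.# -> .   bit 21 = 0  t=2,i=13
  #.#.. -> .   bit 20 = 0  t=2,i=1
  #..## -> .   bit 19 = 0  t=3,i=10
  #..#. -> #   bit 18 = 1  t=0,i=16
  #...# -> #   bit 17 = 1  t=0,i=1
  #.... -> .   bit 16 = 0  t=0,i=5
  .#### -> #   bit 15 = 1  t=1,i=17
  .###. -> .   bit 14 = 0  t=0,i=20
  .##.# -> .   bit 13 = 0  t=0,i=11
  .##.. -> .   bit 12 = 0  t=0,i=14
  .#.## -> #   bit 11 = 1  t=0,i=18
  .#.#. -> #   bit 10 = 1  t=2,i=0
  .#..# -> .   bit 9 = 0  t=4,i=9
  .#... -> #   bit 8 = 1  t=0,i=4
  ..### -> .   bit 7 = 0  t=1,i=16
  ..##. -> #   bit 6 = 1  t=0,i=10
  ..#.# -> #   bit 5 = 1  t=0,i=17
  ..#.. -> #   bit 4 = 1  t=0,i=3
  ...## -> #   bit 3 = 1  t=0,i=9
  ...#. -> .   bit 2 = 0  t=0,i=2
  ....# -> .   bit 1 = 0  t=0,i=8
  ..... -> #   bit 0 = 1  t=0,i=6
  bits 10110001100001101000110101111001 = 2978385273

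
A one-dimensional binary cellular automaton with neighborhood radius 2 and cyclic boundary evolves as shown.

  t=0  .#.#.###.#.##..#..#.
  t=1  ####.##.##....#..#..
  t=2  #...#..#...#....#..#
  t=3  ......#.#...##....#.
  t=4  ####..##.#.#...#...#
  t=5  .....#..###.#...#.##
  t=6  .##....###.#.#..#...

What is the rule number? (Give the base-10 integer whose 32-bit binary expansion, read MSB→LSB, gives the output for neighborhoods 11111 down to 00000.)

212682153

  nb #####: next=.  (t=4,i=1, bit31=0)
  nb ####.: next=.  (t=1,i=2, bit30=0)
  nb ###.#: next=.  (t=0,i=7, bit29=0)
  nb ###..: next=.  (t=4,i=3, bit28=0)
  nb ##.##: next=#  (t=1,i=4, bit27=1)
  nb ##.#.: next=#  (t=0,i=8, bit26=1)
  nb ##..#: next=.  (t=0,i=13, bit25=0)
  nb ##...: next=.  (t=1,i=10, bit24=0)
  nb #.###: next=#  (t=0,i=5, bit23=1)
  nb #.##.: next=.  (t=0,i=11, bit22=0)
  nb #.#.#: next=#  (t=0,i=3, bit21=1)
  nb #.#..: next=.  (t=3,i=8, bit20=0)
  nb #..##: next=#  (t=1,i=19, bit19=1)
  nb #..#.: next=#  (t=0,i=0, bit18=1)
  nb #...#: next=.  (t=2,i=2, bit17=0)
  nb #....: next=#  (t=1,i=11, bit16=1)
  nb .####: next=.  (t=1,i=1, bit15=0)
  nb .###.: next=#  (t=0,i=6, bit14=1)
  nb .##.#: next=.  (t=1,i=6, bit13=0)
  nb .##..: next=.  (t=0,i=12, bit12=0)
  nb .#.##: next=.  (t=0,i=4, bit11=0)
  nb .#.#.: next=#  (t=0,i=2, bit10=1)
  nb .#..#: next=.  (t=0,i=16, bit9=0)
  nb .#...: next=#  (t=2,i=8, bit8=1)
  nb ..###: next=#  (t=1,i=0, bit7=1)
  nb ..##.: next=.  (t=2,i=19, bit6=0)
  nb ..#.#: next=#  (t=0,i=1, bit5=1)
  nb ..#..: next=.  (t=0,i=15, bit4=0)
  nb ...##: next=#  (t=3,i=11, bit3=1)
  nb ...#.: next=.  (t=1,i=13, bit2=0)
  nb ....#: next=.  (t=1,i=12, bit1=0)
  nb .....: next=#  (t=3,i=1, bit0=1)
  bits 00001100101011010100010110101001 = 212682153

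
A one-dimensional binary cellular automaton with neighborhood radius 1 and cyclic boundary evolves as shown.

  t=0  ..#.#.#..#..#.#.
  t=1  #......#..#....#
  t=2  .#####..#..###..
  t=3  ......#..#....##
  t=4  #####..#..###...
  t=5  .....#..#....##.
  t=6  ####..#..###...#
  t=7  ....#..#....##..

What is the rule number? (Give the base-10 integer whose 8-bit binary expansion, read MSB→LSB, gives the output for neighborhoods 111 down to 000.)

  ###|.  b7=0 t=2,i=2
  ##.|.  b6=0 t=1,i=0
  #.#|.  b5=0 t=0,i=3
  #..|#  b4=1 t=0,i=7
  .##|.  b3=0 t=1,i=15
  .#.|.  b2=0 t=0,i=2
  ..#|.  b1=0 t=0,i=1
  ...|#  b0=1 t=0,i=0
  bits 00010001 = 17

17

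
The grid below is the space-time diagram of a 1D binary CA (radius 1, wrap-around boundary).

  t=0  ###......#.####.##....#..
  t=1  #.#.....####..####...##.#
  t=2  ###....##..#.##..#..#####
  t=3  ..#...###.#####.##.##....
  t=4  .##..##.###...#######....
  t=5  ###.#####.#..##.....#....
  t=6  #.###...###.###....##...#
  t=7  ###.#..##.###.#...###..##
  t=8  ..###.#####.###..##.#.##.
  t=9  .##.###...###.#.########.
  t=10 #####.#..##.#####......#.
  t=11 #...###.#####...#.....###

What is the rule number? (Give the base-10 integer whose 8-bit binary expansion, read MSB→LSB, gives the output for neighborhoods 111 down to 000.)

  [7] ### => .  t=0,i=1
  [6] ##. => #  t=0,i=2
  [5] #.# => #  t=0,i=10
  [4] #.. => .  t=0,i=3
  [3] .## => #  t=0,i=0
  [2] .#. => #  t=0,i=9
  [1] ..# => #  t=0,i=8
  [0] ... => .  t=0,i=4
  bits 01101110 = 110

110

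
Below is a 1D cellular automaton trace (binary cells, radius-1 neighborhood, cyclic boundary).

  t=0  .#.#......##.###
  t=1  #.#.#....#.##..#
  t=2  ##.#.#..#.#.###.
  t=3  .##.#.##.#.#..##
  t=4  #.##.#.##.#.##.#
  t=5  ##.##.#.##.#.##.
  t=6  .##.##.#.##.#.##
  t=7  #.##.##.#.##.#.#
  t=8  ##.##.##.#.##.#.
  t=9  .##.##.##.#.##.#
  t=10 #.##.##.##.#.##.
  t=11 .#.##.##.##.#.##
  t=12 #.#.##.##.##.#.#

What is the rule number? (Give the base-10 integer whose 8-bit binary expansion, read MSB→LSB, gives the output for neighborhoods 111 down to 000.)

  nb ###: next=.  (t=0,i=14, bit7=0)
  nb ##.: next=#  (t=0,i=11, bit6=1)
  nb #.#: next=#  (t=0,i=0, bit5=1)
  nb #..: next=#  (t=0,i=4, bit4=1)
  nb .##: next=.  (t=0,i=10, bit3=0)
  nb .#.: next=.  (t=0,i=1, bit2=0)
  nb ..#: next=#  (t=0,i=9, bit1=1)
  nb ...: next=.  (t=0,i=5, bit0=0)
  bits 01110010 = 114

114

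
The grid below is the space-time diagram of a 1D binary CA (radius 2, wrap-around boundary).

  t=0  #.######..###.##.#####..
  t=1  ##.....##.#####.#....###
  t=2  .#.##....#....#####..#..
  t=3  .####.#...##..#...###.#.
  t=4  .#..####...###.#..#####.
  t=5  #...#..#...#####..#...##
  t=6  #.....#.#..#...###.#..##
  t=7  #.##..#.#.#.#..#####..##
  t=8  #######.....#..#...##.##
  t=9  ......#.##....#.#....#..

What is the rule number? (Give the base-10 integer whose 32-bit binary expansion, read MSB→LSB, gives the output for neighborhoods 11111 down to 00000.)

1045780897

  [31] ##### => .  t=0,i=4
  [30] ####. => .  t=0,i=6
  [29] ###.# => #  t=0,i=12
  [28] ###.. => #  t=0,i=7
  [27] ##.## => #  t=0,i=13
  [26] ##.#. => #  t=1,i=15
  [25] ##..# => #  t=0,i=8
  [24] ##... => .  t=1,i=2
  [23] #.### => .  t=0,i=2
  [22] #.##. => #  t=0,i=14
  [21] #.#.# => .  t=7,i=8
  [20] #.#.. => #  t=1,i=16
  [19] #..## => .  t=0,i=9
  [18] #..#. => #  t=0,i=23
  [17] #...# => .  t=2,i=23
  [16] #.... => #  t=1,i=3
  [15] .#### => .  t=0,i=3
  [14] .###. => #  t=0,i=11
  [13] .##.# => .  t=0,i=15
  [12] .##.. => #  t=2,i=4
  [11] .#.## => #  t=0,i=1
  [10] .#.#. => .  t=6,i=7
  [9] .#..# => .  t=3,i=23
  [8] .#... => #  t=1,i=17
  [7] ..### => #  t=0,i=10
  [6] ..##. => .  t=1,i=7
  [5] ..#.# => #  t=0,i=0
  [4] ..#.. => .  t=2,i=9
  [3] ...## => .  t=1,i=6
  [2] ...#. => .  t=2,i=0
  [1] ....# => .  t=1,i=5
  [0] ..... => #  t=1,i=4
  bits 00111110010101010101100110100001 = 1045780897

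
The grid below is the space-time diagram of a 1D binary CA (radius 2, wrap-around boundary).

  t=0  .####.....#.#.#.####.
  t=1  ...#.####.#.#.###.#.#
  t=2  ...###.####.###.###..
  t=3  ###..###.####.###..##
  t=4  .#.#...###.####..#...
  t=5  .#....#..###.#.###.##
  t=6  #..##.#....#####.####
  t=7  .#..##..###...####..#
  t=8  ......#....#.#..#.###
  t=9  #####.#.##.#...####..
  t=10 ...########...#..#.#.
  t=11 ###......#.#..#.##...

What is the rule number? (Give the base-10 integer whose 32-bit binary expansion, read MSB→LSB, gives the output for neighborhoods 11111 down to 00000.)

  ##### -> .   bit 31 = 0  t=3,i=0
  ####. -> #   bit 30 = 1  t=0,i=3
  ###.# -> #   bit 29 = 1  t=1,i=8
  ###.. -> .   bit 28 = 0  t=0,i=4
  ##.## -> #   bit 27 = 1  t=2,i=6
  ##.#. -> #   bit 26 = 1  t=1,i=9
  ##..# -> #   bit 25 = 1  t=0,i=20
  ##... -> #   bit 24 = 1  t=0,i=5
  #.### -> #   bit 23 = 1  t=0,i=16
  #.##. -> #   bit 22 = 1  t=5,i=19
  #.#.# -> #   bit 21 = 1  t=0,i=12
  #.#.. -> .   bit 20 = 0  t=1,i=20
  #..## -> .   bit 19 = 0  t=0,i=0
  #..#. -> #   bit 18 = 1  t=4,i=16
  #...# -> .   bit 17 = 0  t=1,i=1
  #.... -> #   bit 16 = 1  t=0,i=6
  .#### -> .   bit 15 = 0  t=0,i=2
  .###. -> .   bit 14 = 0  t=1,i=15
  .##.# -> #   bit 13 = 1  t=5,i=20
  .##.. -> .   bit 12 = 0  t=7,i=5
  .#.## -> #   bit 11 = 1  t=0,i=15
  .#.#. -> .   bit 10 = 0  t=0,i=11
  .#..# -> .   bit 9 = 0  t=5,i=7
  .#... -> .   bit 8 = 0  t=1,i=0
  ..### -> .   bit 7 = 0  t=0,i=1
  ..##. -> .   bit 6 = 0  t=6,i=3
  ..#.# -> #   bit 5 = 1  t=0,i=10
  ..#.. -> #   bit 4 = 1  t=4,i=17
  ...## -> #   bit 3 = 1  t=2,i=2
  ...#. -> .   bit 2 = 0  t=0,i=9
  ....# -> #   bit 1 = 1  t=0,i=8
  ..... -> #   bit 0 = 1  t=0,i=7
  bits 01101111111001010010100000111011 = 1877289019

1877289019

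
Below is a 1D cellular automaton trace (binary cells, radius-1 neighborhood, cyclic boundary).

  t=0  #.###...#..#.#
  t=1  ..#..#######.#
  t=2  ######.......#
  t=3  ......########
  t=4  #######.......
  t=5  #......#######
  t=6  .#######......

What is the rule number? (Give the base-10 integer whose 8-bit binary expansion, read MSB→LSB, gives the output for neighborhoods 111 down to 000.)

31

  ###|.  b7=0 t=0,i=3
  ##.|.  b6=0 t=0,i=0
  #.#|.  b5=0 t=0,i=1
  #..|#  b4=1 t=0,i=5
  .##|#  b3=1 t=0,i=2
  .#.|#  b2=1 t=0,i=8
  ..#|#  b1=1 t=0,i=7
  ...|#  b0=1 t=0,i=6
  bits 00011111 = 31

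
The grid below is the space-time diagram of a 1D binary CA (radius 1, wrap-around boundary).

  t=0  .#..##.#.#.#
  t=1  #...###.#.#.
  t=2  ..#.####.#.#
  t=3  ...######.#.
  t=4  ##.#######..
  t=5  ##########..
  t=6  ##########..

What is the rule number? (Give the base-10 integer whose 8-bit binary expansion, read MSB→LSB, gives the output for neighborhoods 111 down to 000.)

  nb ###: next=#  (t=1,i=5, bit7=1)
  nb ##.: next=#  (t=0,i=5, bit6=1)
  nb #.#: next=#  (t=0,i=0, bit5=1)
  nb #..: next=.  (t=0,i=2, bit4=0)
  nb .##: next=#  (t=0,i=4, bit3=1)
  nb .#.: next=.  (t=0,i=1, bit2=0)
  nb ..#: next=.  (t=0,i=3, bit1=0)
  nb ...: next=#  (t=1,i=2, bit0=1)
  bits 11101001 = 233

233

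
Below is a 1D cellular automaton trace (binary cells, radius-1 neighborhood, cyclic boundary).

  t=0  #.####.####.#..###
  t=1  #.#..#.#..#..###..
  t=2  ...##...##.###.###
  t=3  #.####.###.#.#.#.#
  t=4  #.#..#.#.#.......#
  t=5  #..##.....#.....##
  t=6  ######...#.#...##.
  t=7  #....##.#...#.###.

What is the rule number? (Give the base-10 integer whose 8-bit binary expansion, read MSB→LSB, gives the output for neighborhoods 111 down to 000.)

  ###|.  b7=0 t=0,i=3
  ##.|#  b6=1 t=0,i=0
  #.#|.  b5=0 t=0,i=1
  #..|#  b4=1 t=0,i=13
  .##|#  b3=1 t=0,i=2
  .#.|.  b2=0 t=0,i=12
  ..#|#  b1=1 t=0,i=14
  ...|.  b0=0 t=2,i=1
  bits 01011010 = 90

90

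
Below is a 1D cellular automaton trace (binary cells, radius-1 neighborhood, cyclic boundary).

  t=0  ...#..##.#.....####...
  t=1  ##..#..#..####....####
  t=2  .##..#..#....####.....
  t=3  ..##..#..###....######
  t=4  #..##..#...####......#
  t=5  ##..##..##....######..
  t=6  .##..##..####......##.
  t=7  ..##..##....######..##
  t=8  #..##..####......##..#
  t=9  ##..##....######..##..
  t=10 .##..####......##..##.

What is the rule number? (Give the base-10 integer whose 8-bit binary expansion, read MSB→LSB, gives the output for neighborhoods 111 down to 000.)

81

  nb ###: next=.  (t=0,i=16, bit7=0)
  nb ##.: next=#  (t=0,i=7, bit6=1)
  nb #.#: next=.  (t=0,i=8, bit5=0)
  nb #..: next=#  (t=0,i=4, bit4=1)
  nb .##: next=.  (t=0,i=6, bit3=0)
  nb .#.: next=.  (t=0,i=3, bit2=0)
  nb ..#: next=.  (t=0,i=2, bit1=0)
  nb ...: next=#  (t=0,i=0, bit0=1)
  bits 01010001 = 81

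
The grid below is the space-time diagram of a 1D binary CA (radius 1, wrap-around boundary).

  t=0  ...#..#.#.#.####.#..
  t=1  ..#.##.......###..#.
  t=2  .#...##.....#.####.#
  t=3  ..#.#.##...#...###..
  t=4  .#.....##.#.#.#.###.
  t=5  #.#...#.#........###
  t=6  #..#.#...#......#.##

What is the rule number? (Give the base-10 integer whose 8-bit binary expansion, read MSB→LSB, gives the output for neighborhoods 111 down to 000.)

210

  nb ###: next=#  (t=0,i=13, bit7=1)
  nb ##.: next=#  (t=0,i=15, bit6=1)
  nb #.#: next=.  (t=0,i=7, bit5=0)
  nb #..: next=#  (t=0,i=4, bit4=1)
  nb .##: next=.  (t=0,i=12, bit3=0)
  nb .#.: next=.  (t=0,i=3, bit2=0)
  nb ..#: next=#  (t=0,i=2, bit1=1)
  nb ...: next=.  (t=0,i=0, bit0=0)
  bits 11010010 = 210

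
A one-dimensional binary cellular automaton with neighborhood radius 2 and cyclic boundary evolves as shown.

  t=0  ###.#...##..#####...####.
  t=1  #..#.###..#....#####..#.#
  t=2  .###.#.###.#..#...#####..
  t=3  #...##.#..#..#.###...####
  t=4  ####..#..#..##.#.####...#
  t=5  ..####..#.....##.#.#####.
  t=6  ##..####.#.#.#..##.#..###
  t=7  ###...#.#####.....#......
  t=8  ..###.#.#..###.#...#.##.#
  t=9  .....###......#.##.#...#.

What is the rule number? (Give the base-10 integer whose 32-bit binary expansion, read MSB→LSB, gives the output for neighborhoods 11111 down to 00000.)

1604715817

  #####|.  b31=0 t=0,i=14
  ####.|#  b30=1 t=0,i=15
  ###.#|.  b29=0 t=0,i=2
  ###..|#  b28=1 t=0,i=16
  ##.##|#  b27=1 t=0,i=24
  ##.#.|#  b26=1 t=0,i=3
  ##..#|#  b25=1 t=0,i=10
  ##...|#  b24=1 t=0,i=17
  #.###|#  b23=1 t=0,i=0
  #.##.|.  b22=0 t=1,i=24
  #.#.#|#  b21=1 t=2,i=5
  #.#..|.  b20=0 t=0,i=4
  #..##|.  b19=0 t=0,i=11
  #..#.|#  b18=1 t=1,i=2
  #...#|#  b17=1 t=0,i=6
  #....|.  b16=0 t=1,i=12
  .####|.  b15=0 t=0,i=13
  .###.|.  b14=0 t=0,i=1
  .##.#|.  b13=0 t=3,i=5
  .##..|.  b12=0 t=0,i=9
  .#.##|.  b11=0 t=1,i=4
  .#.#.|#  b10=1 t=6,i=10
  .#..#|.  b9=0 t=2,i=12
  .#...|#  b8=1 t=0,i=5
  ..###|.  b7=0 t=0,i=12
  ..##.|.  b6=0 t=0,i=8
  ..#.#|#  b5=1 t=1,i=3
  ..#..|.  b4=0 t=1,i=10
  ...##|#  b3=1 t=0,i=7
  ...#.|.  b2=0 t=7,i=5
  ....#|.  b1=0 t=1,i=13
  .....|#  b0=1 t=5,i=11
  bits 01011111101001100000010100101001 = 1604715817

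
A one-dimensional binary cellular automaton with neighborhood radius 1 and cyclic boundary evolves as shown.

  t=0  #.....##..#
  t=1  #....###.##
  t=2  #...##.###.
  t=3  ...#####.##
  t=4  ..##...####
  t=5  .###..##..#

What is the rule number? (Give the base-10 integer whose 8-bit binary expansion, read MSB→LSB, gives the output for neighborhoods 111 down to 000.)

106

  ### -> .   bit 7 = 0  t=1,i=6
  ##. -> #   bit 6 = 1  t=0,i=0
  #.# -> #   bit 5 = 1  t=1,i=8
  #.. -> .   bit 4 = 0  t=0,i=1
  .## -> #   bit 3 = 1  t=0,i=6
  .#. -> .   bit 2 = 0  t=2,i=0
  ..# -> #   bit 1 = 1  t=0,i=5
  ... -> .   bit 0 = 0  t=0,i=2
  bits 01101010 = 106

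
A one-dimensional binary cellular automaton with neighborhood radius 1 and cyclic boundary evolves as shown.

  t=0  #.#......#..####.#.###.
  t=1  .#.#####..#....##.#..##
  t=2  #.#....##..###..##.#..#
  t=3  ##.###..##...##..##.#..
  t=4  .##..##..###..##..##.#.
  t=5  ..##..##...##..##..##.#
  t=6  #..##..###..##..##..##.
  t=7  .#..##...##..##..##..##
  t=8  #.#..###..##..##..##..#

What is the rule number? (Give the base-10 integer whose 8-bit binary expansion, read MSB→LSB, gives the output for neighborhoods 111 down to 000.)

113

  ###|.  b7=0 t=0,i=13
  ##.|#  b6=1 t=0,i=15
  #.#|#  b5=1 t=0,i=1
  #..|#  b4=1 t=0,i=3
  .##|.  b3=0 t=0,i=12
  .#.|.  b2=0 t=0,i=0
  ..#|.  b1=0 t=0,i=8
  ...|#  b0=1 t=0,i=4
  bits 01110001 = 113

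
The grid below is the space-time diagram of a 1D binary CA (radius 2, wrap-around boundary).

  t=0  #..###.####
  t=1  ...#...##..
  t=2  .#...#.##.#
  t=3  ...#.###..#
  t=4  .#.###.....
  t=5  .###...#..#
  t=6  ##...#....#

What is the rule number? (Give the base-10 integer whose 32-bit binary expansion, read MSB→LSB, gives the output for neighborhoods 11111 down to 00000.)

  #####|.  b31=0 t=0,i=9
  ####.|.  b30=0 t=0,i=10
  ###.#|.  b29=0 t=0,i=5
  ###..|.  b28=0 t=0,i=0
  ##.##|.  b27=0 t=0,i=6
  ##.#.|.  b26=0 t=2,i=9
  ##..#|.  b25=0 t=0,i=1
  ##...|.  b24=0 t=1,i=9
  #.###|#  b23=1 t=0,i=7
  #.##.|#  b22=1 t=2,i=7
  #.#.#|#  b21=1 t=2,i=10
  #.#..|.  b20=0 t=2,i=1
  #..##|.  b19=0 t=0,i=2
  #..#.|.  b18=0 t=3,i=9
  #...#|#  b17=1 t=1,i=5
  #....|#  b16=1 t=1,i=10
  .####|#  b15=1 t=0,i=8
  .###.|.  b14=0 t=0,i=4
  .##.#|.  b13=0 t=2,i=8
  .##..|#  b12=1 t=1,i=8
  .#.##|#  b11=1 t=2,i=6
  .#.#.|.  b10=0 t=2,i=0
  .#..#|.  b9=0 t=5,i=8
  .#...|.  b8=0 t=1,i=4
  ..###|#  b7=1 t=0,i=3
  ..##.|#  b6=1 t=1,i=7
  ..#.#|#  b5=1 t=2,i=5
  ..#..|.  b4=0 t=1,i=3
  ...##|.  b3=0 t=1,i=6
  ...#.|.  b2=0 t=1,i=2
  ....#|#  b1=1 t=1,i=1
  .....|.  b0=0 t=1,i=0
  bits 00000000111000111001100011100010 = 14915810

14915810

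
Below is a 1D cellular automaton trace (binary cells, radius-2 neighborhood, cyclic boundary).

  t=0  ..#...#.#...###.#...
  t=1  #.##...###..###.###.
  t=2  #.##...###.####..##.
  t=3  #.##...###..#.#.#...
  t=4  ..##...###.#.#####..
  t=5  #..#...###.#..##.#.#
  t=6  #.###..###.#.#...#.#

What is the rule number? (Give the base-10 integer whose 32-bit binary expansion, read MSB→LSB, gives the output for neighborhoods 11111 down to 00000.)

2961036690

  [31] ##### => #  t=4,i=15
  [30] ####. => .  t=2,i=13
  [29] ###.# => #  t=0,i=14
  [28] ###.. => #  t=1,i=9
  [27] ##.## => .  t=1,i=15
  [26] ##.#. => .  t=0,i=15
  [25] ##..# => .  t=1,i=10
  [24] ##... => .  t=1,i=4
  [23] #.### => .  t=1,i=16
  [22] #.##. => #  t=1,i=2
  [21] #.#.# => #  t=1,i=0
  [20] #.#.. => #  t=0,i=8
  [19] #..## => #  t=1,i=11
  [18] #..#. => #  t=3,i=11
  [17] #...# => .  t=0,i=4
  [16] #.... => #  t=0,i=18
  [15] .#### => #  t=2,i=12
  [14] .###. => #  t=0,i=13
  [13] .##.# => .  t=2,i=18
  [12] .##.. => #  t=1,i=3
  [11] .#.## => .  t=1,i=1
  [10] .#.#. => #  t=0,i=7
  [9] .#..# => .  t=5,i=12
  [8] .#... => #  t=0,i=3
  [7] ..### => #  t=0,i=12
  [6] ..##. => .  t=2,i=17
  [5] ..#.# => .  t=0,i=6
  [4] ..#.. => #  t=0,i=2
  [3] ...## => .  t=0,i=11
  [2] ...#. => .  t=0,i=1
  [1] ....# => #  t=0,i=0
  [0] ..... => .  t=0,i=19
  bits 10110000011111011101010110010010 = 2961036690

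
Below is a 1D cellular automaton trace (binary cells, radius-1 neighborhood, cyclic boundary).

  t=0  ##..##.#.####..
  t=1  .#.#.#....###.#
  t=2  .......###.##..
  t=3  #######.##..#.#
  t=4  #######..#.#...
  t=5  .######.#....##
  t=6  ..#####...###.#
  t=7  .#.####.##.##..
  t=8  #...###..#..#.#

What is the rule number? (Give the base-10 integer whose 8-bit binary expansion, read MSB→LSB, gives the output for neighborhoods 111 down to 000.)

  nb ###: next=#  (t=0,i=10, bit7=1)
  nb ##.: next=#  (t=0,i=1, bit6=1)
  nb #.#: next=.  (t=0,i=6, bit5=0)
  nb #..: next=.  (t=0,i=2, bit4=0)
  nb .##: next=.  (t=0,i=0, bit3=0)
  nb .#.: next=.  (t=0,i=7, bit2=0)
  nb ..#: next=#  (t=0,i=3, bit1=1)
  nb ...: next=#  (t=1,i=7, bit0=1)
  bits 11000011 = 195

195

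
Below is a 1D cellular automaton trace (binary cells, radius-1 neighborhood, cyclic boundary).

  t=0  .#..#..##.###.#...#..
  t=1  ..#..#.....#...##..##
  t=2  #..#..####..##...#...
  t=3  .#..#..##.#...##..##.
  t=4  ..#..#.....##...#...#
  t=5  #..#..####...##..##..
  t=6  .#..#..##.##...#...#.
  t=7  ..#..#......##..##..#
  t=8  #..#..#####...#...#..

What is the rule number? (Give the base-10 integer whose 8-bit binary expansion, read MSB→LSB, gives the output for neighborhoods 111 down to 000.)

145

  ### -> #   bit 7 = 1  t=0,i=11
  ##. -> .   bit 6 = 0  t=0,i=8
  #.# -> .   bit 5 = 0  t=0,i=9
  #.. -> #   bit 4 = 1  t=0,i=2
  .## -> .   bit 3 = 0  t=0,i=7
  .#. -> .   bit 2 = 0  t=0,i=1
  ..# -> .   bit 1 = 0  t=0,i=0
  ... -> #   bit 0 = 1  t=0,i=16
  bits 10010001 = 145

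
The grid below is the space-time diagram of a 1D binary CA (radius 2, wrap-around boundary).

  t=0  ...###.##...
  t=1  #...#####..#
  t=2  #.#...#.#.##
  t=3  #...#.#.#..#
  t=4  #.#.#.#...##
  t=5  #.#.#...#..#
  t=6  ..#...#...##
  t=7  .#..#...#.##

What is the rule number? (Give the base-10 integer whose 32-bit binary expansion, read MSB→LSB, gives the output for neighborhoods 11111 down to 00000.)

3094237281

  #####|#  b31=1 t=1,i=6
  ####.|.  b30=0 t=1,i=7
  ###.#|#  b29=1 t=0,i=5
  ###..|#  b28=1 t=1,i=8
  ##.##|#  b27=1 t=0,i=6
  ##.#.|.  b26=0 t=2,i=1
  ##..#|.  b25=0 t=1,i=9
  ##...|.  b24=0 t=0,i=9
  #.###|.  b23=0 t=2,i=10
  #.##.|#  b22=1 t=0,i=7
  #.#.#|#  b21=1 t=2,i=8
  #.#..|.  b20=0 t=2,i=2
  #..##|#  b19=1 t=1,i=10
  #..#.|#  b18=1 t=6,i=1
  #...#|#  b17=1 t=1,i=2
  #....|.  b16=0 t=0,i=10
  .####|.  b15=0 t=1,i=5
  .###.|#  b14=1 t=0,i=4
  .##.#|.  b13=0 t=5,i=0
  .##..|#  b12=1 t=0,i=8
  .#.##|.  b11=0 t=2,i=9
  .#.#.|.  b10=0 t=2,i=7
  .#..#|.  b9=0 t=3,i=9
  .#...|.  b8=0 t=2,i=3
  ..###|.  b7=0 t=0,i=3
  ..##.|#  b6=1 t=1,i=11
  ..#.#|#  b5=1 t=2,i=6
  ..#..|.  b4=0 t=5,i=8
  ...##|.  b3=0 t=0,i=2
  ...#.|.  b2=0 t=2,i=5
  ....#|.  b1=0 t=0,i=1
  .....|#  b0=1 t=0,i=0
  bits 10111000011011100101000001100001 = 3094237281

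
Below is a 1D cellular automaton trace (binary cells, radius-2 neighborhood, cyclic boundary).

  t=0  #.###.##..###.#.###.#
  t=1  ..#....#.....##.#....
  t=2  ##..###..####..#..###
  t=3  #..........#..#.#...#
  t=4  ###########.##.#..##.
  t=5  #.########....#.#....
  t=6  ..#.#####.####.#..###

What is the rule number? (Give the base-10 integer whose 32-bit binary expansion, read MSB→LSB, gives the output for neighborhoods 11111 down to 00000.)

3316061711

  #####|#  b31=1 t=2,i=20
  ####.|#  b30=1 t=2,i=0
  ###.#|.  b29=0 t=0,i=4
  ###..|.  b28=0 t=2,i=1
  ##.##|.  b27=0 t=0,i=1
  ##.#.|#  b26=1 t=0,i=13
  ##..#|.  b25=0 t=0,i=8
  ##...|#  b24=1 t=3,i=1
  #.###|#  b23=1 t=0,i=2
  #.##.|.  b22=0 t=0,i=6
  #.#.#|#  b21=1 t=0,i=14
  #.#..|.  b20=0 t=1,i=16
  #..##|.  b19=0 t=0,i=9
  #..#.|#  b18=1 t=2,i=14
  #...#|#  b17=1 t=3,i=18
  #....|#  b16=1 t=1,i=4
  .####|.  b15=0 t=2,i=10
  .###.|.  b14=0 t=0,i=3
  .##.#|.  b13=0 t=0,i=0
  .##..|#  b12=1 t=0,i=7
  .#.##|.  b11=0 t=0,i=15
  .#.#.|#  b10=1 t=3,i=15
  .#..#|#  b9=1 t=2,i=16
  .#...|.  b8=0 t=1,i=3
  ..###|.  b7=0 t=0,i=10
  ..##.|.  b6=0 t=1,i=13
  ..#.#|.  b5=0 t=3,i=14
  ..#..|.  b4=0 t=1,i=2
  ...##|#  b3=1 t=1,i=12
  ...#.|#  b2=1 t=1,i=1
  ....#|#  b1=1 t=1,i=0
  .....|#  b0=1 t=1,i=10
  bits 11000101101001110001011000001111 = 3316061711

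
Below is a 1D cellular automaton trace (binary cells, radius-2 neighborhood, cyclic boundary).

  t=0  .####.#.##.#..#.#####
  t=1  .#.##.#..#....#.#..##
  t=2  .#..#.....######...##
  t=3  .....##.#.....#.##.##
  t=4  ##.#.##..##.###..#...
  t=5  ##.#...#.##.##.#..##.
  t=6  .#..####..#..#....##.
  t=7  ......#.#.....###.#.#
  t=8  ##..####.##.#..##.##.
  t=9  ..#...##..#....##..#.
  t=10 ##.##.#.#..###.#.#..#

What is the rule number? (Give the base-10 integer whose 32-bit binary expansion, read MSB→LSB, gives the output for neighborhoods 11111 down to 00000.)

  [31] ##### => .  t=0,i=18
  [30] ####. => #  t=0,i=3
  [29] ###.# => #  t=0,i=4
  [28] ###.. => .  t=2,i=15
  [27] ##.## => .  t=0,i=0
  [26] ##.#. => .  t=0,i=5
  [25] ##..# => #  t=4,i=7
  [24] ##... => #  t=2,i=16
  [23] #.### => #  t=0,i=1
  [22] #.##. => .  t=0,i=8
  [21] #.#.# => #  t=0,i=6
  [20] #.#.. => .  t=0,i=11
  [19] #..## => .  t=1,i=18
  [18] #..#. => .  t=0,i=13
  [17] #...# => #  t=2,i=17
  [16] #.... => #  t=1,i=11
  [15] .#### => .  t=0,i=2
  [14] .###. => #  t=4,i=13
  [13] .##.# => #  t=0,i=9
  [12] .##.. => .  t=3,i=20
  [11] .#.## => .  t=0,i=7
  [10] .#.#. => #  t=1,i=15
  [9] .#..# => .  t=0,i=12
  [8] .#... => #  t=1,i=10
  [7] ..### => .  t=2,i=10
  [6] ..##. => #  t=1,i=19
  [5] ..#.# => #  t=0,i=14
  [4] ..#.. => .  t=1,i=9
  [3] ...## => .  t=2,i=9
  [2] ...#. => #  t=1,i=13
  [1] ....# => #  t=1,i=12
  [0] ..... => .  t=2,i=7
  bits 01100011101000110110010101100110 = 1671652710

1671652710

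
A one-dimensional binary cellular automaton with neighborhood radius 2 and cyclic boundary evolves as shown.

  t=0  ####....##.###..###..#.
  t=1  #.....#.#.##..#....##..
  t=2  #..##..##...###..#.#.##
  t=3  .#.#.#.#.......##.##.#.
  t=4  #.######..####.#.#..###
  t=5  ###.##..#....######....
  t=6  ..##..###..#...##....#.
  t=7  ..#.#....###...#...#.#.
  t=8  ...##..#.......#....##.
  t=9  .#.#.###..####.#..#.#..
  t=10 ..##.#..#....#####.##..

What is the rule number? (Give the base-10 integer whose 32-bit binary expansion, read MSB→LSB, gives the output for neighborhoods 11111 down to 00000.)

  [31] ##### => #  t=4,i=4
  [30] ####. => .  t=0,i=2
  [29] ###.# => #  t=4,i=0
  [28] ###.. => .  t=0,i=3
  [27] ##.## => #  t=0,i=10
  [26] ##.#. => #  t=3,i=20
  [25] ##..# => #  t=0,i=14
  [24] ##... => .  t=0,i=4
  [23] #.### => #  t=0,i=0
  [22] #.##. => .  t=1,i=10
  [21] #.#.# => #  t=1,i=8
  [20] #.#.. => #  t=3,i=7
  [19] #..## => .  t=0,i=15
  [18] #..#. => #  t=0,i=20
  [17] #...# => .  t=2,i=10
  [16] #.... => .  t=0,i=5
  [15] .#### => .  t=0,i=1
  [14] .###. => .  t=0,i=12
  [13] .##.# => .  t=0,i=9
  [12] .##.. => .  t=1,i=11
  [11] .#.## => .  t=0,i=22
  [10] .#.#. => #  t=1,i=7
  [9] .#..# => #  t=3,i=22
  [8] .#... => .  t=1,i=1
  [7] ..### => .  t=0,i=16
  [6] ..##. => #  t=0,i=8
  [5] ..#.# => .  t=0,i=21
  [4] ..#.. => #  t=1,i=0
  [3] ...## => .  t=0,i=7
  [2] ...#. => .  t=1,i=5
  [1] ....# => #  t=0,i=6
  [0] ..... => #  t=1,i=3
  bits 10101110101101000000011001010011 = 2931033683

2931033683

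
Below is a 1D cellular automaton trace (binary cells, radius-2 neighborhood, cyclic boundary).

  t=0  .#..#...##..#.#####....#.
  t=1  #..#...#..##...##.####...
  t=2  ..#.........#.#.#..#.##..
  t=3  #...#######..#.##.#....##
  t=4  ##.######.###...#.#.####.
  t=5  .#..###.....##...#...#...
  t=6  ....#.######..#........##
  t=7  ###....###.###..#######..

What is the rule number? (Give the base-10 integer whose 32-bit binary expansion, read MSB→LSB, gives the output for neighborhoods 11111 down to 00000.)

  ##### -> #   bit 31 = 1  t=0,i=16
  ####. -> .   bit 30 = 0  t=0,i=17
  ###.# -> .   bit 29 = 0  t=4,i=8
  ###.. -> #   bit 28 = 1  t=0,i=18
  ##.## -> .   bit 27 = 0  t=1,i=17
  ##.#. -> .   bit 26 = 0  t=3,i=17
  ##..# -> #   bit 25 = 1  t=0,i=10
  ##... -> #   bit 24 = 1  t=0,i=19
  #.### -> .   bit 23 = 0  t=0,i=14
  #.##. -> .   bit 22 = 0  t=2,i=21
  #.#.# -> .   bit 21 = 0  t=2,i=14
  #.#.. -> #   bit 20 = 1  t=2,i=16
  #..## -> .   bit 19 = 0  t=1,i=9
  #..#. -> #   bit 18 = 1  t=0,i=0
  #...# -> .   bit 17 = 0  t=0,i=6
  #.... -> #   bit 16 = 1  t=0,i=20
  .#### -> #   bit 15 = 1  t=0,i=15
  .###. -> .   bit 14 = 0  t=3,i=24
  .##.# -> #   bit 13 = 1  t=1,i=16
  .##.. -> .   bit 12 = 0  t=0,i=9
  .#.## -> .   bit 11 = 0  t=0,i=13
  .#.#. -> #   bit 10 = 1  t=2,i=13
  .#..# -> .   bit 9 = 0  t=0,i=2
  .#... -> .   bit 8 = 0  t=0,i=5
  ..### -> #   bit 7 = 1  t=3,i=4
  ..##. -> .   bit 6 = 0  t=0,i=8
  ..#.# -> .   bit 5 = 0  t=0,i=12
  ..#.. -> .   bit 4 = 0  t=0,i=1
  ...## -> #   bit 3 = 1  t=0,i=7
  ...#. -> .   bit 2 = 0  t=0,i=22
  ....# -> #   bit 1 = 1  t=0,i=21
  ..... -> #   bit 0 = 1  t=2,i=5
  bits 10010011000101011010010010001011 = 2467669131

2467669131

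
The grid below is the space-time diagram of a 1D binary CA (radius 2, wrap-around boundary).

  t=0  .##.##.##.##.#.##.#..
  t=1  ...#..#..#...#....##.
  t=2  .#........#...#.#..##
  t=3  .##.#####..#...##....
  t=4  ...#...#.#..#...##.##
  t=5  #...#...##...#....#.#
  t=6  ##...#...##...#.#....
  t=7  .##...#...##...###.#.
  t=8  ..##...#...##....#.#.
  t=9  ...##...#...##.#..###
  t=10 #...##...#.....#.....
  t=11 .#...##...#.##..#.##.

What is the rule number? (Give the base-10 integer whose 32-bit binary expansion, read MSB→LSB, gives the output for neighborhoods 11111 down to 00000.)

  [31] ##### => .  t=3,i=6
  [30] ####. => #  t=3,i=7
  [29] ###.# => #  t=7,i=17
  [28] ###.. => .  t=3,i=8
  [27] ##.## => #  t=0,i=3
  [26] ##.#. => .  t=0,i=12
  [25] ##..# => #  t=3,i=9
  [24] ##... => #  t=1,i=20
  [23] #.### => .  t=3,i=4
  [22] #.##. => .  t=0,i=4
  [21] #.#.# => #  t=0,i=13
  [20] #.#.. => #  t=0,i=18
  [19] #..## => .  t=2,i=18
  [18] #..#. => .  t=1,i=5
  [17] #...# => .  t=0,i=20
  [16] #.... => .  t=1,i=0
  [15] .#### => .  t=3,i=5
  [14] .###. => .  t=7,i=16
  [13] .##.# => .  t=0,i=2
  [12] .##.. => #  t=1,i=19
  [11] .#.## => .  t=0,i=14
  [10] .#.#. => #  t=2,i=15
  [9] .#..# => .  t=1,i=4
  [8] .#... => #  t=0,i=19
  [7] ..### => .  t=7,i=15
  [6] ..##. => .  t=0,i=1
  [5] ..#.# => .  t=2,i=14
  [4] ..#.. => .  t=1,i=3
  [3] ...## => .  t=0,i=0
  [2] ...#. => .  t=1,i=2
  [1] ....# => #  t=1,i=1
  [0] ..... => #  t=2,i=4
  bits 01101011001100000001010100000011 = 1798313219

1798313219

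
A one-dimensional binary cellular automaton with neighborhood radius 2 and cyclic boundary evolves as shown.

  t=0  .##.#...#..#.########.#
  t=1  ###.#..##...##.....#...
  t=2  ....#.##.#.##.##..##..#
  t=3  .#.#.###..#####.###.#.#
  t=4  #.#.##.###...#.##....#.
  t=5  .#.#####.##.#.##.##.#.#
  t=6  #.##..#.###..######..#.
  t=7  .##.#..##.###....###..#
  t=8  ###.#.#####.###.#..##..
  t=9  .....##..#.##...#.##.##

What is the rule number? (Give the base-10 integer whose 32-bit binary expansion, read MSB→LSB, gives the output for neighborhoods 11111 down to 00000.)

  [31] ##### => .  t=0,i=15
  [30] ####. => #  t=0,i=19
  [29] ###.# => .  t=0,i=20
  [28] ###.. => #  t=3,i=7
  [27] ##.## => #  t=2,i=13
  [26] ##.#. => .  t=0,i=3
  [25] ##..# => #  t=2,i=16
  [24] ##... => #  t=1,i=9
  [23] #.### => #  t=0,i=13
  [22] #.##. => #  t=0,i=1
  [21] #.#.# => .  t=0,i=22
  [20] #.#.. => #  t=0,i=4
  [19] #..## => #  t=1,i=6
  [18] #..#. => .  t=0,i=10
  [17] #...# => .  t=0,i=6
  [16] #.... => #  t=1,i=15
  [15] .#### => .  t=0,i=14
  [14] .###. => .  t=1,i=1
  [13] .##.# => #  t=0,i=2
  [12] .##.. => .  t=1,i=8
  [11] .#.## => #  t=0,i=0
  [10] .#.#. => #  t=3,i=0
  [9] .#..# => .  t=0,i=9
  [8] .#... => .  t=0,i=5
  [7] ..### => .  t=1,i=0
  [6] ..##. => #  t=1,i=7
  [5] ..#.# => .  t=0,i=11
  [4] ..#.. => #  t=0,i=8
  [3] ...## => #  t=1,i=11
  [2] ...#. => #  t=0,i=7
  [1] ....# => .  t=1,i=17
  [0] ..... => .  t=1,i=16
  bits 01011011110110010010110001011100 = 1540959324

1540959324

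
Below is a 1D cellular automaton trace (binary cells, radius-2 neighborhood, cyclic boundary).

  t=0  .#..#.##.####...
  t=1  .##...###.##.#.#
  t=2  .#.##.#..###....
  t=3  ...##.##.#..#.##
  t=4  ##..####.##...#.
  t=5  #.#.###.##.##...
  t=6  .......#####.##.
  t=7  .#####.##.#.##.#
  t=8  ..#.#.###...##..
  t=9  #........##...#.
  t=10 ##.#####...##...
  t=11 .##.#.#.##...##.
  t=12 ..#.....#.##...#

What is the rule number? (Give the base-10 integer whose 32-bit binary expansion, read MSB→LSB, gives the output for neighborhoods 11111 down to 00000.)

1263707027

  #####|.  b31=0 t=6,i=9
  ####.|#  b30=1 t=0,i=11
  ###.#|.  b29=0 t=1,i=8
  ###..|.  b28=0 t=0,i=12
  ##.##|#  b27=1 t=0,i=8
  ##.#.|.  b26=0 t=1,i=12
  ##..#|#  b25=1 t=4,i=2
  ##...|#  b24=1 t=0,i=13
  #.###|.  b23=0 t=0,i=9
  #.##.|#  b22=1 t=0,i=6
  #.#.#|.  b21=0 t=1,i=13
  #.#..|#  b20=1 t=2,i=6
  #..##|.  b19=0 t=2,i=8
  #..#.|.  b18=0 t=0,i=3
  #...#|#  b17=1 t=1,i=4
  #....|.  b16=0 t=0,i=14
  .####|#  b15=1 t=0,i=10
  .###.|.  b14=0 t=1,i=7
  .##.#|#  b13=1 t=0,i=7
  .##..|.  b12=0 t=1,i=2
  .#.##|.  b11=0 t=0,i=5
  .#.#.|.  b10=0 t=1,i=14
  .#..#|#  b9=1 t=0,i=2
  .#...|#  b8=1 t=9,i=1
  ..###|#  b7=1 t=1,i=6
  ..##.|.  b6=0 t=3,i=3
  ..#.#|.  b5=0 t=0,i=4
  ..#..|#  b4=1 t=0,i=1
  ...##|.  b3=0 t=1,i=5
  ...#.|.  b2=0 t=0,i=0
  ....#|#  b1=1 t=0,i=15
  .....|#  b0=1 t=2,i=14
  bits 01001011010100101010001110010011 = 1263707027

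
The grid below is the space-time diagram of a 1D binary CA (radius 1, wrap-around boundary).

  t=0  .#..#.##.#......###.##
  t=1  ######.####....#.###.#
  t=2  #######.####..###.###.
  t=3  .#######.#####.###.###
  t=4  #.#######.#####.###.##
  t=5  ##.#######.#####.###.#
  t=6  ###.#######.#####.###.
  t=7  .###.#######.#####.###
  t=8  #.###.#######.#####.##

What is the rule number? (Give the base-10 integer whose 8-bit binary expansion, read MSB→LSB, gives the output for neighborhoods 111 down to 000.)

  [7] ### => #  t=0,i=17
  [6] ##. => #  t=0,i=7
  [5] #.# => #  t=0,i=0
  [4] #.. => #  t=0,i=2
  [3] .## => .  t=0,i=6
  [2] .#. => #  t=0,i=1
  [1] ..# => #  t=0,i=3
  [0] ... => .  t=0,i=11
  bits 11110110 = 246

246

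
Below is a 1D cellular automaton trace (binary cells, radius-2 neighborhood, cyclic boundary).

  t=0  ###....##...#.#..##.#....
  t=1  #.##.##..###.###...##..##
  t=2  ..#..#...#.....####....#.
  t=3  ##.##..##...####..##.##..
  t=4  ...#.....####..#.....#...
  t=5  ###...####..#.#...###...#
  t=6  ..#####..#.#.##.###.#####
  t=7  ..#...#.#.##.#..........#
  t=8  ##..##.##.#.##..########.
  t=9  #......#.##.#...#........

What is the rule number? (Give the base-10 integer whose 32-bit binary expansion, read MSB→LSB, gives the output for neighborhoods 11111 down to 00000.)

  [31] ##### => .  t=6,i=4
  [30] ####. => .  t=2,i=17
  [29] ###.# => .  t=1,i=0
  [28] ###.. => #  t=0,i=2
  [27] ##.## => .  t=1,i=1
  [26] ##.#. => #  t=0,i=19
  [25] ##..# => .  t=1,i=7
  [24] ##... => #  t=0,i=3
  [23] #.### => .  t=1,i=13
  [22] #.##. => #  t=1,i=2
  [21] #.#.# => #  t=6,i=11
  [20] #.#.. => #  t=0,i=14
  [19] #..## => .  t=0,i=16
  [18] #..#. => #  t=2,i=4
  [17] #...# => #  t=0,i=10
  [16] #.... => .  t=0,i=4
  [15] .#### => .  t=2,i=16
  [14] .###. => .  t=0,i=1
  [13] .##.# => .  t=0,i=18
  [12] .##.. => .  t=0,i=8
  [11] .#.## => .  t=6,i=12
  [10] .#.#. => #  t=0,i=13
  [9] .#..# => #  t=0,i=15
  [8] .#... => .  t=0,i=21
  [7] ..### => #  t=0,i=0
  [6] ..##. => .  t=0,i=7
  [5] ..#.# => .  t=0,i=12
  [4] ..#.. => .  t=2,i=2
  [3] ...## => #  t=0,i=6
  [2] ...#. => #  t=0,i=11
  [1] ....# => #  t=0,i=5
  [0] ..... => #  t=2,i=12
  bits 00010101011101100000011010001111 = 360056463

360056463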